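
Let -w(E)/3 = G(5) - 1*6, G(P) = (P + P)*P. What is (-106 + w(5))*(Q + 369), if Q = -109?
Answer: -61880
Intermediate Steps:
G(P) = 2*P² (G(P) = (2*P)*P = 2*P²)
w(E) = -132 (w(E) = -3*(2*5² - 1*6) = -3*(2*25 - 6) = -3*(50 - 6) = -3*44 = -132)
(-106 + w(5))*(Q + 369) = (-106 - 132)*(-109 + 369) = -238*260 = -61880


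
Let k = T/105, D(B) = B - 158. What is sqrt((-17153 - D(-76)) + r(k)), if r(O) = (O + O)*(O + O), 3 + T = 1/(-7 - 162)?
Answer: I*sqrt(5327538705719)/17745 ≈ 130.07*I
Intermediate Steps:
D(B) = -158 + B
T = -508/169 (T = -3 + 1/(-7 - 162) = -3 + 1/(-169) = -3 - 1/169 = -508/169 ≈ -3.0059)
k = -508/17745 (k = -508/169/105 = -508/169*1/105 = -508/17745 ≈ -0.028628)
r(O) = 4*O**2 (r(O) = (2*O)*(2*O) = 4*O**2)
sqrt((-17153 - D(-76)) + r(k)) = sqrt((-17153 - (-158 - 76)) + 4*(-508/17745)**2) = sqrt((-17153 - 1*(-234)) + 4*(258064/314885025)) = sqrt((-17153 + 234) + 1032256/314885025) = sqrt(-16919 + 1032256/314885025) = sqrt(-5327538705719/314885025) = I*sqrt(5327538705719)/17745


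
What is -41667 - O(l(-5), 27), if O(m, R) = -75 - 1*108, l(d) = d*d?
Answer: -41484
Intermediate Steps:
l(d) = d²
O(m, R) = -183 (O(m, R) = -75 - 108 = -183)
-41667 - O(l(-5), 27) = -41667 - 1*(-183) = -41667 + 183 = -41484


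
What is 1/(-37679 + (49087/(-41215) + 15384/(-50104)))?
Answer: -258129545/9726449814381 ≈ -2.6539e-5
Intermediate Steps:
1/(-37679 + (49087/(-41215) + 15384/(-50104))) = 1/(-37679 + (49087*(-1/41215) + 15384*(-1/50104))) = 1/(-37679 + (-49087/41215 - 1923/6263)) = 1/(-37679 - 386688326/258129545) = 1/(-9726449814381/258129545) = -258129545/9726449814381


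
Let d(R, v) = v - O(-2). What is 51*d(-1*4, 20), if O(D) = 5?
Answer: 765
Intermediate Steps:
d(R, v) = -5 + v (d(R, v) = v - 1*5 = v - 5 = -5 + v)
51*d(-1*4, 20) = 51*(-5 + 20) = 51*15 = 765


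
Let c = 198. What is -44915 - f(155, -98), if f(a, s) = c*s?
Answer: -25511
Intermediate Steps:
f(a, s) = 198*s
-44915 - f(155, -98) = -44915 - 198*(-98) = -44915 - 1*(-19404) = -44915 + 19404 = -25511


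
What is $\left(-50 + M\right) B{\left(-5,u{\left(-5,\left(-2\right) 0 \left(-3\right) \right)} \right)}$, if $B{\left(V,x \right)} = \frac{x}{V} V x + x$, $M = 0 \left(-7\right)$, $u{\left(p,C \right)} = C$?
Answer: $0$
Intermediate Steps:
$M = 0$
$B{\left(V,x \right)} = x + x^{2}$ ($B{\left(V,x \right)} = x x + x = x^{2} + x = x + x^{2}$)
$\left(-50 + M\right) B{\left(-5,u{\left(-5,\left(-2\right) 0 \left(-3\right) \right)} \right)} = \left(-50 + 0\right) \left(-2\right) 0 \left(-3\right) \left(1 + \left(-2\right) 0 \left(-3\right)\right) = - 50 \cdot 0 \left(-3\right) \left(1 + 0 \left(-3\right)\right) = - 50 \cdot 0 \left(1 + 0\right) = - 50 \cdot 0 \cdot 1 = \left(-50\right) 0 = 0$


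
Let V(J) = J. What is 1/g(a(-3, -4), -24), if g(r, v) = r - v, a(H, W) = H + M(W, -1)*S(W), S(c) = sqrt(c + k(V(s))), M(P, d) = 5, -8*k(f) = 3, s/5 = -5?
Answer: 24/629 - 10*I*sqrt(70)/4403 ≈ 0.038156 - 0.019002*I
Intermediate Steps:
s = -25 (s = 5*(-5) = -25)
k(f) = -3/8 (k(f) = -1/8*3 = -3/8)
S(c) = sqrt(-3/8 + c) (S(c) = sqrt(c - 3/8) = sqrt(-3/8 + c))
a(H, W) = H + 5*sqrt(-6 + 16*W)/4 (a(H, W) = H + 5*(sqrt(-6 + 16*W)/4) = H + 5*sqrt(-6 + 16*W)/4)
1/g(a(-3, -4), -24) = 1/((-3 + 5*sqrt(-6 + 16*(-4))/4) - 1*(-24)) = 1/((-3 + 5*sqrt(-6 - 64)/4) + 24) = 1/((-3 + 5*sqrt(-70)/4) + 24) = 1/((-3 + 5*(I*sqrt(70))/4) + 24) = 1/((-3 + 5*I*sqrt(70)/4) + 24) = 1/(21 + 5*I*sqrt(70)/4)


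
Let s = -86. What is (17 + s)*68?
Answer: -4692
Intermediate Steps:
(17 + s)*68 = (17 - 86)*68 = -69*68 = -4692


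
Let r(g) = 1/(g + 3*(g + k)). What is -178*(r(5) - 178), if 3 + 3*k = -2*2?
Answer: 411714/13 ≈ 31670.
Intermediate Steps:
k = -7/3 (k = -1 + (-2*2)/3 = -1 + (⅓)*(-4) = -1 - 4/3 = -7/3 ≈ -2.3333)
r(g) = 1/(-7 + 4*g) (r(g) = 1/(g + 3*(g - 7/3)) = 1/(g + 3*(-7/3 + g)) = 1/(g + (-7 + 3*g)) = 1/(-7 + 4*g))
-178*(r(5) - 178) = -178*(1/(-7 + 4*5) - 178) = -178*(1/(-7 + 20) - 178) = -178*(1/13 - 178) = -178*(-2313/13) = 411714/13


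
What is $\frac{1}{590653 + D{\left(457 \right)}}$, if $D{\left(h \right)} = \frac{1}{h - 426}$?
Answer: $\frac{31}{18310244} \approx 1.693 \cdot 10^{-6}$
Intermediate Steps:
$D{\left(h \right)} = \frac{1}{-426 + h}$
$\frac{1}{590653 + D{\left(457 \right)}} = \frac{1}{590653 + \frac{1}{-426 + 457}} = \frac{1}{590653 + \frac{1}{31}} = \frac{1}{\frac{18310244}{31}} = \frac{31}{18310244}$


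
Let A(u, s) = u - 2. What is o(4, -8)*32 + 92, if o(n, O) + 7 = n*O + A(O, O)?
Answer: -1476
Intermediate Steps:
A(u, s) = -2 + u
o(n, O) = -9 + O + O*n (o(n, O) = -7 + (n*O + (-2 + O)) = -7 + (O*n + (-2 + O)) = -7 + (-2 + O + O*n) = -9 + O + O*n)
o(4, -8)*32 + 92 = (-9 - 8 - 8*4)*32 + 92 = (-9 - 8 - 32)*32 + 92 = -49*32 + 92 = -1568 + 92 = -1476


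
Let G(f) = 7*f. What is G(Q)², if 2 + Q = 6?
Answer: 784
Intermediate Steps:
Q = 4 (Q = -2 + 6 = 4)
G(Q)² = (7*4)² = 28² = 784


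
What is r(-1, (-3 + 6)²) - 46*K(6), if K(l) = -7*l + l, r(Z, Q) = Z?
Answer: 1655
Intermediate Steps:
K(l) = -6*l
r(-1, (-3 + 6)²) - 46*K(6) = -1 - (-276)*6 = -1 - 46*(-36) = -1 + 1656 = 1655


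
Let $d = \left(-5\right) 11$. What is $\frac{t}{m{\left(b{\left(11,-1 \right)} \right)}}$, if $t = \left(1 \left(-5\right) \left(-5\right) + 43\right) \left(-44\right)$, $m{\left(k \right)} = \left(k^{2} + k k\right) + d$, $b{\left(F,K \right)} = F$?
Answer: $-16$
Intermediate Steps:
$d = -55$
$m{\left(k \right)} = -55 + 2 k^{2}$ ($m{\left(k \right)} = \left(k^{2} + k k\right) - 55 = \left(k^{2} + k^{2}\right) - 55 = 2 k^{2} - 55 = -55 + 2 k^{2}$)
$t = -2992$ ($t = \left(\left(-5\right) \left(-5\right) + 43\right) \left(-44\right) = \left(25 + 43\right) \left(-44\right) = 68 \left(-44\right) = -2992$)
$\frac{t}{m{\left(b{\left(11,-1 \right)} \right)}} = - \frac{2992}{-55 + 2 \cdot 11^{2}} = - \frac{2992}{-55 + 2 \cdot 121} = - \frac{2992}{-55 + 242} = - \frac{2992}{187} = \left(-2992\right) \frac{1}{187} = -16$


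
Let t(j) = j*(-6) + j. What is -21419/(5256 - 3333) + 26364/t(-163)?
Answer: 33241487/1567245 ≈ 21.210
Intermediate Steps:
t(j) = -5*j (t(j) = -6*j + j = -5*j)
-21419/(5256 - 3333) + 26364/t(-163) = -21419/(5256 - 3333) + 26364/((-5*(-163))) = -21419/1923 + 26364/815 = 33241487/1567245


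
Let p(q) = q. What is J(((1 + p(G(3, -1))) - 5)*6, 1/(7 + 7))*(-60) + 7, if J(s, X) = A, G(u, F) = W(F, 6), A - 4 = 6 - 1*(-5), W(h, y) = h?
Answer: -893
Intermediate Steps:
A = 15 (A = 4 + (6 - 1*(-5)) = 4 + (6 + 5) = 4 + 11 = 15)
G(u, F) = F
J(s, X) = 15
J(((1 + p(G(3, -1))) - 5)*6, 1/(7 + 7))*(-60) + 7 = 15*(-60) + 7 = -900 + 7 = -893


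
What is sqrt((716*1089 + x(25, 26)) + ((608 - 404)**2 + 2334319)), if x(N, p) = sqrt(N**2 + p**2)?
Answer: sqrt(3155659 + sqrt(1301)) ≈ 1776.4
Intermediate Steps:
sqrt((716*1089 + x(25, 26)) + ((608 - 404)**2 + 2334319)) = sqrt((716*1089 + sqrt(25**2 + 26**2)) + ((608 - 404)**2 + 2334319)) = sqrt((779724 + sqrt(625 + 676)) + (204**2 + 2334319)) = sqrt((779724 + sqrt(1301)) + (41616 + 2334319)) = sqrt((779724 + sqrt(1301)) + 2375935) = sqrt(3155659 + sqrt(1301))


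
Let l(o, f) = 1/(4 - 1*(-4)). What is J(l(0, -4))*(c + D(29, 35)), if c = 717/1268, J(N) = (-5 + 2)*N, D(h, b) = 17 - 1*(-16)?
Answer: -127683/10144 ≈ -12.587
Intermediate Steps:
l(o, f) = 1/8 (l(o, f) = 1/(4 + 4) = 1/8)
D(h, b) = 33 (D(h, b) = 17 + 16 = 33)
J(N) = -3*N
c = 717/1268 (c = 717*(1/1268) = 717/1268 ≈ 0.56546)
J(l(0, -4))*(c + D(29, 35)) = (-3*1/8)*(717/1268 + 33) = -3/8*42561/1268 = -127683/10144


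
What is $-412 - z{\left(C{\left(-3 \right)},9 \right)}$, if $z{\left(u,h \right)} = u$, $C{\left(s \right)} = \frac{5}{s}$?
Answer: $- \frac{1231}{3} \approx -410.33$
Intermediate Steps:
$-412 - z{\left(C{\left(-3 \right)},9 \right)} = -412 - \frac{5}{-3} = -412 - 5 \left(- \frac{1}{3}\right) = -412 - - \frac{5}{3} = -412 + \frac{5}{3} = - \frac{1231}{3}$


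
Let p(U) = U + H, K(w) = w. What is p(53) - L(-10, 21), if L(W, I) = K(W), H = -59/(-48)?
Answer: 3083/48 ≈ 64.229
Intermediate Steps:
H = 59/48 (H = -59*(-1/48) = 59/48 ≈ 1.2292)
L(W, I) = W
p(U) = 59/48 + U (p(U) = U + 59/48 = 59/48 + U)
p(53) - L(-10, 21) = (59/48 + 53) - 1*(-10) = 2603/48 + 10 = 3083/48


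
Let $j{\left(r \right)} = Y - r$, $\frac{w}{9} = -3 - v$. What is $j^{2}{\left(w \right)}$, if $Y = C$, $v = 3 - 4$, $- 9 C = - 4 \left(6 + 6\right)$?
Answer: $\frac{4900}{9} \approx 544.44$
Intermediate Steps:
$C = \frac{16}{3}$ ($C = - \frac{\left(-4\right) \left(6 + 6\right)}{9} = - \frac{\left(-4\right) 12}{9} = \left(- \frac{1}{9}\right) \left(-48\right) = \frac{16}{3} \approx 5.3333$)
$v = -1$ ($v = 3 - 4 = -1$)
$Y = \frac{16}{3} \approx 5.3333$
$w = -18$ ($w = 9 \left(-3 - -1\right) = 9 \left(-3 + 1\right) = 9 \left(-2\right) = -18$)
$j{\left(r \right)} = \frac{16}{3} - r$
$j^{2}{\left(w \right)} = \left(\frac{16}{3} - -18\right)^{2} = \left(\frac{16}{3} + 18\right)^{2} = \left(\frac{70}{3}\right)^{2} = \frac{4900}{9}$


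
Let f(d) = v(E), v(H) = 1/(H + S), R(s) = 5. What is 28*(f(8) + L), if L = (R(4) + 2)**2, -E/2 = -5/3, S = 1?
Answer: 17920/13 ≈ 1378.5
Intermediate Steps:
E = 10/3 (E = -(-10)/3 = -2*(-5/3) = 10/3 ≈ 3.3333)
v(H) = 1/(1 + H) (v(H) = 1/(H + 1) = 1/(1 + H))
f(d) = 3/13 (f(d) = 1/(1 + 10/3) = 1/(13/3) = 3/13)
L = 49 (L = (5 + 2)**2 = 7**2 = 49)
28*(f(8) + L) = 28*(3/13 + 49) = 28*(640/13) = 17920/13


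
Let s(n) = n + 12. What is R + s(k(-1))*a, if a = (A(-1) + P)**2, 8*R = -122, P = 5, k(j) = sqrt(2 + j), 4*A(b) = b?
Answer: 4449/16 ≈ 278.06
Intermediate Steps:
A(b) = b/4
s(n) = 12 + n
R = -61/4 (R = (1/8)*(-122) = -61/4 ≈ -15.250)
a = 361/16 (a = ((1/4)*(-1) + 5)**2 = (-1/4 + 5)**2 = (19/4)**2 = 361/16 ≈ 22.563)
R + s(k(-1))*a = -61/4 + (12 + sqrt(2 - 1))*(361/16) = -61/4 + (12 + sqrt(1))*(361/16) = -61/4 + (12 + 1)*(361/16) = -61/4 + 13*(361/16) = -61/4 + 4693/16 = 4449/16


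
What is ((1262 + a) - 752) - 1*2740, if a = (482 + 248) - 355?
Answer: -1855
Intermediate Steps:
a = 375 (a = 730 - 355 = 375)
((1262 + a) - 752) - 1*2740 = ((1262 + 375) - 752) - 1*2740 = (1637 - 752) - 2740 = 885 - 2740 = -1855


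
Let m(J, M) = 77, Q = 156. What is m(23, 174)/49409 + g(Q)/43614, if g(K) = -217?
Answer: -7363475/2154924126 ≈ -0.0034170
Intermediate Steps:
m(23, 174)/49409 + g(Q)/43614 = 77/49409 - 217/43614 = -7363475/2154924126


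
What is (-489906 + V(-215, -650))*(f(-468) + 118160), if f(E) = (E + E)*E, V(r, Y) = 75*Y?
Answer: -299604776448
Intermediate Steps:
f(E) = 2*E² (f(E) = (2*E)*E = 2*E²)
(-489906 + V(-215, -650))*(f(-468) + 118160) = (-489906 + 75*(-650))*(2*(-468)² + 118160) = (-489906 - 48750)*(2*219024 + 118160) = -538656*(438048 + 118160) = -538656*556208 = -299604776448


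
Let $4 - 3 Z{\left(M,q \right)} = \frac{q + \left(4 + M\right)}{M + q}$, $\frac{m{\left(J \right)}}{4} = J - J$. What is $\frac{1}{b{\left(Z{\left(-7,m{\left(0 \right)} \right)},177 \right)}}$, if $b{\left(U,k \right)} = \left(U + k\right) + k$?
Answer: $\frac{21}{7459} \approx 0.0028154$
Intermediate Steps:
$m{\left(J \right)} = 0$ ($m{\left(J \right)} = 4 \left(J - J\right) = 4 \cdot 0 = 0$)
$Z{\left(M,q \right)} = \frac{4}{3} - \frac{4 + M + q}{3 \left(M + q\right)}$ ($Z{\left(M,q \right)} = \frac{4}{3} - \frac{\left(q + \left(4 + M\right)\right) \frac{1}{M + q}}{3} = \frac{4}{3} - \frac{\left(4 + M + q\right) \frac{1}{M + q}}{3} = \frac{4}{3} - \frac{\frac{1}{M + q} \left(4 + M + q\right)}{3} = \frac{4}{3} - \frac{4 + M + q}{3 \left(M + q\right)}$)
$b{\left(U,k \right)} = U + 2 k$
$\frac{1}{b{\left(Z{\left(-7,m{\left(0 \right)} \right)},177 \right)}} = \frac{1}{\frac{- \frac{4}{3} - 7 + 0}{-7 + 0} + 2 \cdot 177} = \frac{1}{\frac{1}{-7} \left(- \frac{25}{3}\right) + 354} = \frac{1}{\left(- \frac{1}{7}\right) \left(- \frac{25}{3}\right) + 354} = \frac{1}{\frac{25}{21} + 354} = \frac{1}{\frac{7459}{21}} = \frac{21}{7459}$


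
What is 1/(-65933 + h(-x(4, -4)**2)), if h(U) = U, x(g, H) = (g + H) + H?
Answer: -1/65949 ≈ -1.5163e-5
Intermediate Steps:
x(g, H) = g + 2*H (x(g, H) = (H + g) + H = g + 2*H)
1/(-65933 + h(-x(4, -4)**2)) = 1/(-65933 - (4 + 2*(-4))**2) = 1/(-65933 - (4 - 8)**2) = 1/(-65933 - 1*(-4)**2) = 1/(-65933 - 1*16) = 1/(-65933 - 16) = 1/(-65949) = -1/65949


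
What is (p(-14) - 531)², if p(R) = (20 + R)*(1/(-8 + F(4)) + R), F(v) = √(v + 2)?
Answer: 318943935/841 + 107154*√6/841 ≈ 3.7956e+5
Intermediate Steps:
F(v) = √(2 + v)
p(R) = (20 + R)*(R + 1/(-8 + √6)) (p(R) = (20 + R)*(1/(-8 + √(2 + 4)) + R) = (20 + R)*(1/(-8 + √6) + R) = (20 + R)*(R + 1/(-8 + √6)))
(p(-14) - 531)² = ((-80/29 + (-14)² - 10*√6/29 + (576/29)*(-14) - 1/58*(-14)*√6) - 531)² = ((-80/29 + 196 - 10*√6/29 - 8064/29 + 7*√6/29) - 531)² = ((-2460/29 - 3*√6/29) - 531)² = (-17859/29 - 3*√6/29)²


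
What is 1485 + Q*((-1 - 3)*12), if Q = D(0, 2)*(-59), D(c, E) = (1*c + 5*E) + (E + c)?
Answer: 35469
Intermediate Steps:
D(c, E) = 2*c + 6*E (D(c, E) = (c + 5*E) + (E + c) = 2*c + 6*E)
Q = -708 (Q = (2*0 + 6*2)*(-59) = (0 + 12)*(-59) = 12*(-59) = -708)
1485 + Q*((-1 - 3)*12) = 1485 - 708*(-1 - 3)*12 = 1485 - (-2832)*12 = 1485 - 708*(-48) = 1485 + 33984 = 35469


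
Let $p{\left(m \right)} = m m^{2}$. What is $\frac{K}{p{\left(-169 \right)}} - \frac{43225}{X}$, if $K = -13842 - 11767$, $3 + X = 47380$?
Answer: $- \frac{207425541432}{228679729993} \approx -0.90706$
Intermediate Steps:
$p{\left(m \right)} = m^{3}$
$X = 47377$ ($X = -3 + 47380 = 47377$)
$K = -25609$
$\frac{K}{p{\left(-169 \right)}} - \frac{43225}{X} = - \frac{25609}{\left(-169\right)^{3}} - \frac{43225}{47377} = - \frac{25609}{-4826809} - \frac{43225}{47377} = \left(-25609\right) \left(- \frac{1}{4826809}\right) - \frac{43225}{47377} = \frac{25609}{4826809} - \frac{43225}{47377} = - \frac{207425541432}{228679729993}$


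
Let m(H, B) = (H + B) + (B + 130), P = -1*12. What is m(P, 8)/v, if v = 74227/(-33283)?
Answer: -4459922/74227 ≈ -60.085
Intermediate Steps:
P = -12
m(H, B) = 130 + H + 2*B (m(H, B) = (B + H) + (130 + B) = 130 + H + 2*B)
v = -74227/33283 (v = 74227*(-1/33283) = -74227/33283 ≈ -2.2302)
m(P, 8)/v = (130 - 12 + 2*8)/(-74227/33283) = (130 - 12 + 16)*(-33283/74227) = 134*(-33283/74227) = -4459922/74227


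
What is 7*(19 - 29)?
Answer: -70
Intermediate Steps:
7*(19 - 29) = 7*(-10) = -70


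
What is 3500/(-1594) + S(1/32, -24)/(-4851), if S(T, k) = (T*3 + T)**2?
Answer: -543312797/247439808 ≈ -2.1957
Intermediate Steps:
S(T, k) = 16*T**2 (S(T, k) = (3*T + T)**2 = (4*T)**2 = 16*T**2)
3500/(-1594) + S(1/32, -24)/(-4851) = 3500/(-1594) + (16*(1/32)**2)/(-4851) = 3500*(-1/1594) + (16*(1/32)**2)*(-1/4851) = -1750/797 + (16*(1/1024))*(-1/4851) = -1750/797 + (1/64)*(-1/4851) = -1750/797 - 1/310464 = -543312797/247439808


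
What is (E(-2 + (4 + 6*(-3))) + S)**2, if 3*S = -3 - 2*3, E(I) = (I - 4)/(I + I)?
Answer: 361/64 ≈ 5.6406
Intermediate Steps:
E(I) = (-4 + I)/(2*I) (E(I) = (-4 + I)/((2*I)) = (-4 + I)*(1/(2*I)) = (-4 + I)/(2*I))
S = -3 (S = (-3 - 2*3)/3 = (-3 - 6)/3 = (1/3)*(-9) = -3)
(E(-2 + (4 + 6*(-3))) + S)**2 = ((-4 + (-2 + (4 + 6*(-3))))/(2*(-2 + (4 + 6*(-3)))) - 3)**2 = ((-4 + (-2 + (4 - 18)))/(2*(-2 + (4 - 18))) - 3)**2 = ((-4 + (-2 - 14))/(2*(-2 - 14)) - 3)**2 = ((1/2)*(-4 - 16)/(-16) - 3)**2 = ((1/2)*(-1/16)*(-20) - 3)**2 = (5/8 - 3)**2 = (-19/8)**2 = 361/64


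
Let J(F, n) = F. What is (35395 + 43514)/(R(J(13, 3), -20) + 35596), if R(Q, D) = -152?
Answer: 78909/35444 ≈ 2.2263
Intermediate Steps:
(35395 + 43514)/(R(J(13, 3), -20) + 35596) = (35395 + 43514)/(-152 + 35596) = 78909/35444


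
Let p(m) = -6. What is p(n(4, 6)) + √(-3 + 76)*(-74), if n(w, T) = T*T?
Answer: -6 - 74*√73 ≈ -638.26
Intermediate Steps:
n(w, T) = T²
p(n(4, 6)) + √(-3 + 76)*(-74) = -6 + √(-3 + 76)*(-74) = -6 + √73*(-74) = -6 - 74*√73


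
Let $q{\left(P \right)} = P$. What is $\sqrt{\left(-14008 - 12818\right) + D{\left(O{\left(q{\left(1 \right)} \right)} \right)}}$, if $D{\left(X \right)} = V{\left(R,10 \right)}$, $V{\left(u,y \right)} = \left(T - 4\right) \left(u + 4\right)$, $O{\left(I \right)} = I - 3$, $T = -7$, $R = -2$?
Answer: $4 i \sqrt{1678} \approx 163.85 i$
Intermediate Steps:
$O{\left(I \right)} = -3 + I$
$V{\left(u,y \right)} = -44 - 11 u$ ($V{\left(u,y \right)} = \left(-7 - 4\right) \left(u + 4\right) = - 11 \left(4 + u\right) = -44 - 11 u$)
$D{\left(X \right)} = -22$ ($D{\left(X \right)} = -44 - -22 = -44 + 22 = -22$)
$\sqrt{\left(-14008 - 12818\right) + D{\left(O{\left(q{\left(1 \right)} \right)} \right)}} = \sqrt{\left(-14008 - 12818\right) - 22} = \sqrt{-26826 - 22} = \sqrt{-26848} = 4 i \sqrt{1678}$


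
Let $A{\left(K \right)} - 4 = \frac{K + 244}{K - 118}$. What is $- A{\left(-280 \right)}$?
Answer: $- \frac{814}{199} \approx -4.0905$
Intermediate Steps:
$A{\left(K \right)} = 4 + \frac{244 + K}{-118 + K}$ ($A{\left(K \right)} = 4 + \frac{K + 244}{K - 118} = 4 + \frac{244 + K}{-118 + K}$)
$- A{\left(-280 \right)} = - \frac{-228 + 5 \left(-280\right)}{-118 - 280} = - \frac{-228 - 1400}{-398} = - \frac{\left(-1\right) \left(-1628\right)}{398} = \left(-1\right) \frac{814}{199} = - \frac{814}{199}$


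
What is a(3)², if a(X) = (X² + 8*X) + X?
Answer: 1296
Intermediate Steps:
a(X) = X² + 9*X
a(3)² = (3*(9 + 3))² = (3*12)² = 36² = 1296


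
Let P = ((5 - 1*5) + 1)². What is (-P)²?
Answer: 1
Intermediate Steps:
P = 1 (P = ((5 - 5) + 1)² = (0 + 1)² = 1² = 1)
(-P)² = (-1*1)² = (-1)² = 1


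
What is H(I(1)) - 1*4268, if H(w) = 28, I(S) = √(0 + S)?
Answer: -4240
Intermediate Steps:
I(S) = √S
H(I(1)) - 1*4268 = 28 - 1*4268 = 28 - 4268 = -4240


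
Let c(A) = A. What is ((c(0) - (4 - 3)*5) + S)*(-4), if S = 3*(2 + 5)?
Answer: -64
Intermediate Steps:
S = 21 (S = 3*7 = 21)
((c(0) - (4 - 3)*5) + S)*(-4) = ((0 - (4 - 3)*5) + 21)*(-4) = ((0 - 5) + 21)*(-4) = (-5 + 21)*(-4) = 16*(-4) = -64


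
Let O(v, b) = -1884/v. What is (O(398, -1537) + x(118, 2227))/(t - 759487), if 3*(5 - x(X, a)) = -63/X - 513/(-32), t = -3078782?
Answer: 1840783/1442083722528 ≈ 1.2765e-6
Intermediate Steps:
x(X, a) = -11/32 + 21/X (x(X, a) = 5 - (-63/X - 513/(-32))/3 = 5 - (-63/X - 513*(-1/32))/3 = 5 - (-63/X + 513/32)/3 = 5 - (513/32 - 63/X)/3 = 5 + (-171/32 + 21/X) = -11/32 + 21/X)
(O(398, -1537) + x(118, 2227))/(t - 759487) = (-1884/398 + (-11/32 + 21/118))/(-3078782 - 759487) = (-1884*1/398 + (-11/32 + 21*(1/118)))/(-3838269) = (-942/199 + (-11/32 + 21/118))*(-1/3838269) = (-942/199 - 313/1888)*(-1/3838269) = -1840783/375712*(-1/3838269) = 1840783/1442083722528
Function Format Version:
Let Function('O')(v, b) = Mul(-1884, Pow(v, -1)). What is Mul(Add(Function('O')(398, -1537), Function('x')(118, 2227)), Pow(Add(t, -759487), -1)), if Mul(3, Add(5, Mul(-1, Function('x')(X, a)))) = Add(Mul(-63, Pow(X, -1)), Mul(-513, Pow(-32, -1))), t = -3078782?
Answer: Rational(1840783, 1442083722528) ≈ 1.2765e-6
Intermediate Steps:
Function('x')(X, a) = Add(Rational(-11, 32), Mul(21, Pow(X, -1))) (Function('x')(X, a) = Add(5, Mul(Rational(-1, 3), Add(Mul(-63, Pow(X, -1)), Mul(-513, Pow(-32, -1))))) = Add(5, Mul(Rational(-1, 3), Add(Mul(-63, Pow(X, -1)), Mul(-513, Rational(-1, 32))))) = Add(5, Mul(Rational(-1, 3), Add(Mul(-63, Pow(X, -1)), Rational(513, 32)))) = Add(5, Mul(Rational(-1, 3), Add(Rational(513, 32), Mul(-63, Pow(X, -1))))) = Add(5, Add(Rational(-171, 32), Mul(21, Pow(X, -1)))) = Add(Rational(-11, 32), Mul(21, Pow(X, -1))))
Mul(Add(Function('O')(398, -1537), Function('x')(118, 2227)), Pow(Add(t, -759487), -1)) = Mul(Add(Mul(-1884, Pow(398, -1)), Add(Rational(-11, 32), Mul(21, Pow(118, -1)))), Pow(Add(-3078782, -759487), -1)) = Mul(Add(Mul(-1884, Rational(1, 398)), Add(Rational(-11, 32), Mul(21, Rational(1, 118)))), Pow(-3838269, -1)) = Mul(Add(Rational(-942, 199), Add(Rational(-11, 32), Rational(21, 118))), Rational(-1, 3838269)) = Mul(Add(Rational(-942, 199), Rational(-313, 1888)), Rational(-1, 3838269)) = Mul(Rational(-1840783, 375712), Rational(-1, 3838269)) = Rational(1840783, 1442083722528)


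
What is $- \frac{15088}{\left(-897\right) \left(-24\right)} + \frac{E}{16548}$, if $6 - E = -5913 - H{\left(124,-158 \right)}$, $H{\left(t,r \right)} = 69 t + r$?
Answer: $\frac{106051}{645372} \approx 0.16433$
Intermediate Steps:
$H{\left(t,r \right)} = r + 69 t$
$E = 14317$ ($E = 6 - \left(-5913 - \left(-158 + 69 \cdot 124\right)\right) = 6 - \left(-5913 - \left(-158 + 8556\right)\right) = 6 - \left(-5913 - 8398\right) = 6 - -14311 = 6 + 14311 = 14317$)
$- \frac{15088}{\left(-897\right) \left(-24\right)} + \frac{E}{16548} = - \frac{15088}{\left(-897\right) \left(-24\right)} + \frac{14317}{16548} = - \frac{15088}{21528} + 14317 \cdot \frac{1}{16548} = \left(-15088\right) \frac{1}{21528} + \frac{14317}{16548} = - \frac{82}{117} + \frac{14317}{16548} = \frac{106051}{645372}$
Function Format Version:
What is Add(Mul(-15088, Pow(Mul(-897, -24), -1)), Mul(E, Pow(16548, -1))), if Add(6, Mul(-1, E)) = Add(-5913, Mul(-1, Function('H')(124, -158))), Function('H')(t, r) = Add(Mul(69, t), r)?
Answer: Rational(106051, 645372) ≈ 0.16433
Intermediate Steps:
Function('H')(t, r) = Add(r, Mul(69, t))
E = 14317 (E = Add(6, Mul(-1, Add(-5913, Mul(-1, Add(-158, Mul(69, 124)))))) = Add(6, Mul(-1, Add(-5913, Mul(-1, Add(-158, 8556))))) = Add(6, Mul(-1, Add(-5913, Mul(-1, 8398)))) = Add(6, Mul(-1, Add(-5913, -8398))) = Add(6, Mul(-1, -14311)) = Add(6, 14311) = 14317)
Add(Mul(-15088, Pow(Mul(-897, -24), -1)), Mul(E, Pow(16548, -1))) = Add(Mul(-15088, Pow(Mul(-897, -24), -1)), Mul(14317, Pow(16548, -1))) = Add(Mul(-15088, Pow(21528, -1)), Mul(14317, Rational(1, 16548))) = Add(Mul(-15088, Rational(1, 21528)), Rational(14317, 16548)) = Add(Rational(-82, 117), Rational(14317, 16548)) = Rational(106051, 645372)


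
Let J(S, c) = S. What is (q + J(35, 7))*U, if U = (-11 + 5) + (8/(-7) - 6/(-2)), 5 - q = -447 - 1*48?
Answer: -15515/7 ≈ -2216.4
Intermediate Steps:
q = 500 (q = 5 - (-447 - 1*48) = 5 - (-447 - 48) = 5 - 1*(-495) = 5 + 495 = 500)
U = -29/7 (U = -6 + (8*(-⅐) - 6*(-½)) = -6 + (-8/7 + 3) = -6 + 13/7 = -29/7 ≈ -4.1429)
(q + J(35, 7))*U = (500 + 35)*(-29/7) = 535*(-29/7) = -15515/7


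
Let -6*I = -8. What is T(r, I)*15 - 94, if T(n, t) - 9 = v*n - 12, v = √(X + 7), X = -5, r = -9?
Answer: -139 - 135*√2 ≈ -329.92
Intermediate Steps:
I = 4/3 (I = -⅙*(-8) = 4/3 ≈ 1.3333)
v = √2 (v = √(-5 + 7) = √2 ≈ 1.4142)
T(n, t) = -3 + n*√2 (T(n, t) = 9 + (√2*n - 12) = 9 + (n*√2 - 12) = 9 + (-12 + n*√2) = -3 + n*√2)
T(r, I)*15 - 94 = (-3 - 9*√2)*15 - 94 = (-45 - 135*√2) - 94 = -139 - 135*√2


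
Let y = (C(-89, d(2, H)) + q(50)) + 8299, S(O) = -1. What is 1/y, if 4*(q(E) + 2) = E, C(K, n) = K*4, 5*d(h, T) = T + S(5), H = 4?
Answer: 2/15907 ≈ 0.00012573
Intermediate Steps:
d(h, T) = -⅕ + T/5 (d(h, T) = (T - 1)/5 = (-1 + T)/5 = -⅕ + T/5)
C(K, n) = 4*K
q(E) = -2 + E/4
y = 15907/2 (y = (4*(-89) + (-2 + (¼)*50)) + 8299 = (-356 + (-2 + 25/2)) + 8299 = (-356 + 21/2) + 8299 = -691/2 + 8299 = 15907/2 ≈ 7953.5)
1/y = 1/(15907/2) = 2/15907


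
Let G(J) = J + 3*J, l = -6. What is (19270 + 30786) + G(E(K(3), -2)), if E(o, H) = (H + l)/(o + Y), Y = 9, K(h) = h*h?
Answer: 450488/9 ≈ 50054.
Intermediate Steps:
K(h) = h²
E(o, H) = (-6 + H)/(9 + o) (E(o, H) = (H - 6)/(o + 9) = (-6 + H)/(9 + o))
G(J) = 4*J
(19270 + 30786) + G(E(K(3), -2)) = (19270 + 30786) + 4*((-6 - 2)/(9 + 3²)) = 50056 + 4*(-8/(9 + 9)) = 50056 + 4*(-8/18) = 50056 + 4*((1/18)*(-8)) = 50056 + 4*(-4/9) = 50056 - 16/9 = 450488/9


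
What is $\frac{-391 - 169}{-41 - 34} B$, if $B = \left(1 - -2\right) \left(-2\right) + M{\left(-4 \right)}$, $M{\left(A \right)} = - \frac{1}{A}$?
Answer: $- \frac{644}{15} \approx -42.933$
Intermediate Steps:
$B = - \frac{23}{4}$ ($B = \left(1 - -2\right) \left(-2\right) - \frac{1}{-4} = \left(1 + 2\right) \left(-2\right) - - \frac{1}{4} = 3 \left(-2\right) + \frac{1}{4} = -6 + \frac{1}{4} = - \frac{23}{4} \approx -5.75$)
$\frac{-391 - 169}{-41 - 34} B = \frac{-391 - 169}{-41 - 34} \left(- \frac{23}{4}\right) = - \frac{560}{-75} \left(- \frac{23}{4}\right) = \left(-560\right) \left(- \frac{1}{75}\right) \left(- \frac{23}{4}\right) = \frac{112}{15} \left(- \frac{23}{4}\right) = - \frac{644}{15}$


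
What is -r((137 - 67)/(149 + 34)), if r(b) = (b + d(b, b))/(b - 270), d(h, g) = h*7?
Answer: 28/2467 ≈ 0.011350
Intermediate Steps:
d(h, g) = 7*h
r(b) = 8*b/(-270 + b) (r(b) = (b + 7*b)/(b - 270) = (8*b)/(-270 + b) = 8*b/(-270 + b))
-r((137 - 67)/(149 + 34)) = -8*(137 - 67)/(149 + 34)/(-270 + (137 - 67)/(149 + 34)) = -8*70/183/(-270 + 70/183) = -8*70*(1/183)/(-270 + 70*(1/183)) = -8*70/(183*(-270 + 70/183)) = -8*70/(183*(-49340/183)) = -8*70*(-183)/(183*49340) = -1*(-28/2467) = 28/2467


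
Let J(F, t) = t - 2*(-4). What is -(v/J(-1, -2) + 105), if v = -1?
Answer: -629/6 ≈ -104.83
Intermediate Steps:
J(F, t) = 8 + t (J(F, t) = t + 8 = 8 + t)
-(v/J(-1, -2) + 105) = -(-1/(8 - 2) + 105) = -(-1/6 + 105) = -((⅙)*(-1) + 105) = -(-⅙ + 105) = -1*629/6 = -629/6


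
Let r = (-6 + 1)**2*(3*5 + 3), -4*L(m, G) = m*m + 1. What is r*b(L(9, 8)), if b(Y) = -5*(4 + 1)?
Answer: -11250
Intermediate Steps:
L(m, G) = -1/4 - m**2/4 (L(m, G) = -(m*m + 1)/4 = -(m**2 + 1)/4 = -(1 + m**2)/4 = -1/4 - m**2/4)
b(Y) = -25 (b(Y) = -5*5 = -25)
r = 450 (r = (-5)**2*(15 + 3) = 25*18 = 450)
r*b(L(9, 8)) = 450*(-25) = -11250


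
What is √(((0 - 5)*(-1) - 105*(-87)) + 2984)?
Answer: 2*√3031 ≈ 110.11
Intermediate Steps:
√(((0 - 5)*(-1) - 105*(-87)) + 2984) = √((-5*(-1) + 9135) + 2984) = √((5 + 9135) + 2984) = √(9140 + 2984) = √12124 = 2*√3031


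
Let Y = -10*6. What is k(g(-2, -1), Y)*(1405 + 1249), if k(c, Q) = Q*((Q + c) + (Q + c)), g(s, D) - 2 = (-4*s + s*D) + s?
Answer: 15924000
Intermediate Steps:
Y = -60
g(s, D) = 2 - 3*s + D*s (g(s, D) = 2 + ((-4*s + s*D) + s) = 2 + ((-4*s + D*s) + s) = 2 + (-3*s + D*s) = 2 - 3*s + D*s)
k(c, Q) = Q*(2*Q + 2*c)
k(g(-2, -1), Y)*(1405 + 1249) = (2*(-60)*(-60 + (2 - 3*(-2) - 1*(-2))))*(1405 + 1249) = (2*(-60)*(-60 + (2 + 6 + 2)))*2654 = (2*(-60)*(-60 + 10))*2654 = (2*(-60)*(-50))*2654 = 6000*2654 = 15924000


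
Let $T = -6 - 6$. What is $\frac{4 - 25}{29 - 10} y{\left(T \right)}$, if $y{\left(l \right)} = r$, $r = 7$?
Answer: $- \frac{147}{19} \approx -7.7368$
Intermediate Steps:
$T = -12$ ($T = -6 - 6 = -12$)
$y{\left(l \right)} = 7$
$\frac{4 - 25}{29 - 10} y{\left(T \right)} = \frac{4 - 25}{29 - 10} \cdot 7 = - \frac{21}{19} \cdot 7 = \left(-21\right) \frac{1}{19} \cdot 7 = \left(- \frac{21}{19}\right) 7 = - \frac{147}{19}$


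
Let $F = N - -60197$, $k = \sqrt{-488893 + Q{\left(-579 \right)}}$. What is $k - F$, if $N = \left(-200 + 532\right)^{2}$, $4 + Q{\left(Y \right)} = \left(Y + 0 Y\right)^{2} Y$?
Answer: $-170421 + 2 i \sqrt{48648359} \approx -1.7042 \cdot 10^{5} + 13950.0 i$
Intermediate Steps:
$Q{\left(Y \right)} = -4 + Y^{3}$ ($Q{\left(Y \right)} = -4 + \left(Y + 0 Y\right)^{2} Y = -4 + \left(Y + 0\right)^{2} Y = -4 + Y^{2} Y = -4 + Y^{3}$)
$N = 110224$ ($N = 332^{2} = 110224$)
$k = 2 i \sqrt{48648359}$ ($k = \sqrt{-488893 + \left(-4 + \left(-579\right)^{3}\right)} = \sqrt{-488893 - 194104543} = \sqrt{-194593436} = 2 i \sqrt{48648359} \approx 13950.0 i$)
$F = 170421$ ($F = 110224 - -60197 = 110224 + 60197 = 170421$)
$k - F = 2 i \sqrt{48648359} - 170421 = -170421 + 2 i \sqrt{48648359}$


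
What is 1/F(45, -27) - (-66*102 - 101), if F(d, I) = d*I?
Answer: 8302094/1215 ≈ 6833.0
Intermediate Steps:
F(d, I) = I*d
1/F(45, -27) - (-66*102 - 101) = 1/(-27*45) - (-66*102 - 101) = 1/(-1215) - (-6732 - 101) = -1/1215 - 1*(-6833) = -1/1215 + 6833 = 8302094/1215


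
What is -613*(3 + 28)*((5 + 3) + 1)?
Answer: -171027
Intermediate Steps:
-613*(3 + 28)*((5 + 3) + 1) = -19003*(8 + 1) = -19003*9 = -613*279 = -171027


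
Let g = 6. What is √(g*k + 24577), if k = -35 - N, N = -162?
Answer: √25339 ≈ 159.18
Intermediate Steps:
k = 127 (k = -35 - 1*(-162) = -35 + 162 = 127)
√(g*k + 24577) = √(6*127 + 24577) = √(762 + 24577) = √25339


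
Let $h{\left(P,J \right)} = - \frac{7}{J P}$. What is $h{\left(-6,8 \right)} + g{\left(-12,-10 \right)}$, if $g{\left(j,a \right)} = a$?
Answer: $- \frac{473}{48} \approx -9.8542$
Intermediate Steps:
$h{\left(P,J \right)} = - \frac{7}{J P}$ ($h{\left(P,J \right)} = - 7 \frac{1}{J P} = - \frac{7}{J P}$)
$h{\left(-6,8 \right)} + g{\left(-12,-10 \right)} = - \frac{7}{8 \left(-6\right)} - 10 = \left(-7\right) \frac{1}{8} \left(- \frac{1}{6}\right) - 10 = \frac{7}{48} - 10 = - \frac{473}{48}$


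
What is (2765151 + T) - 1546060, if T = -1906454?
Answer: -687363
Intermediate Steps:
(2765151 + T) - 1546060 = (2765151 - 1906454) - 1546060 = 858697 - 1546060 = -687363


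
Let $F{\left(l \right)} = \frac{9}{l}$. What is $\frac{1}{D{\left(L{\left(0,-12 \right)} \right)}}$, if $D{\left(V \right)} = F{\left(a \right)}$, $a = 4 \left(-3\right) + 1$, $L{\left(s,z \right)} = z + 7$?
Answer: $- \frac{11}{9} \approx -1.2222$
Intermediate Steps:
$L{\left(s,z \right)} = 7 + z$
$a = -11$ ($a = -12 + 1 = -11$)
$D{\left(V \right)} = - \frac{9}{11}$ ($D{\left(V \right)} = \frac{9}{-11} = 9 \left(- \frac{1}{11}\right) = - \frac{9}{11}$)
$\frac{1}{D{\left(L{\left(0,-12 \right)} \right)}} = \frac{1}{- \frac{9}{11}} = - \frac{11}{9}$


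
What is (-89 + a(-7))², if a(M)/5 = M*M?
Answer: 24336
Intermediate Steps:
a(M) = 5*M² (a(M) = 5*(M*M) = 5*M²)
(-89 + a(-7))² = (-89 + 5*(-7)²)² = (-89 + 5*49)² = (-89 + 245)² = 156² = 24336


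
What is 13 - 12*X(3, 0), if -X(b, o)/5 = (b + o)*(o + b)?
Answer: 553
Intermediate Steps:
X(b, o) = -5*(b + o)² (X(b, o) = -5*(b + o)*(o + b) = -5*(b + o)*(b + o) = -5*(b + o)²)
13 - 12*X(3, 0) = 13 - (-60)*(3 + 0)² = 13 - (-60)*3² = 13 - (-60)*9 = 13 - 12*(-45) = 13 + 540 = 553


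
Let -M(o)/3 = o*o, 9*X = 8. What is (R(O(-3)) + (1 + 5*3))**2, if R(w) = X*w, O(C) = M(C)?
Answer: 64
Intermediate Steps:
X = 8/9 (X = (1/9)*8 = 8/9 ≈ 0.88889)
M(o) = -3*o**2 (M(o) = -3*o*o = -3*o**2)
O(C) = -3*C**2
R(w) = 8*w/9
(R(O(-3)) + (1 + 5*3))**2 = (8*(-3*(-3)**2)/9 + (1 + 5*3))**2 = (8*(-3*9)/9 + (1 + 15))**2 = ((8/9)*(-27) + 16)**2 = (-24 + 16)**2 = (-8)**2 = 64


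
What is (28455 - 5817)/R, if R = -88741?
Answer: -22638/88741 ≈ -0.25510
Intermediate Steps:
(28455 - 5817)/R = (28455 - 5817)/(-88741) = 22638*(-1/88741) = -22638/88741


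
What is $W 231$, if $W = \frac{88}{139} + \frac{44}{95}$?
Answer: $\frac{3343956}{13205} \approx 253.23$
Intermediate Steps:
$W = \frac{14476}{13205}$ ($W = 88 \cdot \frac{1}{139} + 44 \cdot \frac{1}{95} = \frac{88}{139} + \frac{44}{95} = \frac{14476}{13205} \approx 1.0963$)
$W 231 = \frac{14476}{13205} \cdot 231 = \frac{3343956}{13205}$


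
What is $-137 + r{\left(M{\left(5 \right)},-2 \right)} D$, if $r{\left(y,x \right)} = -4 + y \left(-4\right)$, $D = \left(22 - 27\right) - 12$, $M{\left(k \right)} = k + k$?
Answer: $611$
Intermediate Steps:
$M{\left(k \right)} = 2 k$
$D = -17$ ($D = -5 - 12 = -17$)
$r{\left(y,x \right)} = -4 - 4 y$
$-137 + r{\left(M{\left(5 \right)},-2 \right)} D = -137 + \left(-4 - 4 \cdot 2 \cdot 5\right) \left(-17\right) = -137 + \left(-4 - 40\right) \left(-17\right) = -137 - -748 = -137 + 748 = 611$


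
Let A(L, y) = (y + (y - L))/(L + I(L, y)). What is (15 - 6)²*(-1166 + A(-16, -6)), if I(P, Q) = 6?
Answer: -472392/5 ≈ -94478.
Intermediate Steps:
A(L, y) = (-L + 2*y)/(6 + L) (A(L, y) = (y + (y - L))/(L + 6) = (-L + 2*y)/(6 + L))
(15 - 6)²*(-1166 + A(-16, -6)) = (15 - 6)²*(-1166 + (-1*(-16) + 2*(-6))/(6 - 16)) = 9²*(-1166 + (16 - 12)/(-10)) = 81*(-1166 - ⅒*4) = 81*(-1166 - ⅖) = 81*(-5832/5) = -472392/5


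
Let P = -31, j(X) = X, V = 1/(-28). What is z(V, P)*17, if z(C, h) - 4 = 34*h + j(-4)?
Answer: -17918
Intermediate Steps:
V = -1/28 ≈ -0.035714
z(C, h) = 34*h (z(C, h) = 4 + (34*h - 4) = 4 + (-4 + 34*h) = 34*h)
z(V, P)*17 = (34*(-31))*17 = -1054*17 = -17918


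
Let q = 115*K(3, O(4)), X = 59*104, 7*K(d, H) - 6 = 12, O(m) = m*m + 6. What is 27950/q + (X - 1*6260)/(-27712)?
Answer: 135552737/1434096 ≈ 94.521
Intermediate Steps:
O(m) = 6 + m**2 (O(m) = m**2 + 6 = 6 + m**2)
K(d, H) = 18/7 (K(d, H) = 6/7 + (1/7)*12 = 6/7 + 12/7 = 18/7)
X = 6136
q = 2070/7 (q = 115*(18/7) = 2070/7 ≈ 295.71)
27950/q + (X - 1*6260)/(-27712) = 27950/(2070/7) + (6136 - 1*6260)/(-27712) = 27950*(7/2070) + (6136 - 6260)*(-1/27712) = 19565/207 - 124*(-1/27712) = 19565/207 + 31/6928 = 135552737/1434096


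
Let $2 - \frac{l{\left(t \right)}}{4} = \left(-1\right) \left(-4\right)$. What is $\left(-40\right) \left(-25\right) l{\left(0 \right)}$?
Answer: $-8000$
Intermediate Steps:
$l{\left(t \right)} = -8$ ($l{\left(t \right)} = 8 - 4 \left(\left(-1\right) \left(-4\right)\right) = 8 - 16 = -8$)
$\left(-40\right) \left(-25\right) l{\left(0 \right)} = \left(-40\right) \left(-25\right) \left(-8\right) = 1000 \left(-8\right) = -8000$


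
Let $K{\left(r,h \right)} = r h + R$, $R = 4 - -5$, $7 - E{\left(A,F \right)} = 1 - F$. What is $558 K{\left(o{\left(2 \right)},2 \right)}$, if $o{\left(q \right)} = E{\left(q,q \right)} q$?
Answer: $22878$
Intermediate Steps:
$E{\left(A,F \right)} = 6 + F$ ($E{\left(A,F \right)} = 7 - \left(1 - F\right) = 7 + \left(-1 + F\right) = 6 + F$)
$R = 9$ ($R = 4 + 5 = 9$)
$o{\left(q \right)} = q \left(6 + q\right)$ ($o{\left(q \right)} = \left(6 + q\right) q = q \left(6 + q\right)$)
$K{\left(r,h \right)} = 9 + h r$ ($K{\left(r,h \right)} = r h + 9 = h r + 9 = 9 + h r$)
$558 K{\left(o{\left(2 \right)},2 \right)} = 558 \left(9 + 2 \cdot 2 \left(6 + 2\right)\right) = 558 \left(9 + 2 \cdot 2 \cdot 8\right) = 558 \left(9 + 2 \cdot 16\right) = 558 \left(9 + 32\right) = 558 \cdot 41 = 22878$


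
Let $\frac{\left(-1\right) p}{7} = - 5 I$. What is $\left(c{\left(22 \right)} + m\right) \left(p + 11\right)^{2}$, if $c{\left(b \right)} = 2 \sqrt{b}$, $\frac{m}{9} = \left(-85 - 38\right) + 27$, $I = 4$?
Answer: $-19700064 + 45602 \sqrt{22} \approx -1.9486 \cdot 10^{7}$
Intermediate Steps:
$p = 140$ ($p = - 7 \left(\left(-5\right) 4\right) = \left(-7\right) \left(-20\right) = 140$)
$m = -864$ ($m = 9 \left(\left(-85 - 38\right) + 27\right) = 9 \left(-123 + 27\right) = 9 \left(-96\right) = -864$)
$\left(c{\left(22 \right)} + m\right) \left(p + 11\right)^{2} = \left(2 \sqrt{22} - 864\right) \left(140 + 11\right)^{2} = \left(-864 + 2 \sqrt{22}\right) 151^{2} = \left(-864 + 2 \sqrt{22}\right) 22801 = -19700064 + 45602 \sqrt{22}$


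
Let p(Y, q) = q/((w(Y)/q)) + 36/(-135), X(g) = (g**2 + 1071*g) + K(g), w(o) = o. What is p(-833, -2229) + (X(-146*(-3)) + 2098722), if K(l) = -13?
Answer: 34407309298/12495 ≈ 2.7537e+6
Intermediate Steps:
X(g) = -13 + g**2 + 1071*g (X(g) = (g**2 + 1071*g) - 13 = -13 + g**2 + 1071*g)
p(Y, q) = -4/15 + q**2/Y (p(Y, q) = q/((Y/q)) + 36/(-135) = q*(q/Y) + 36*(-1/135) = q**2/Y - 4/15 = -4/15 + q**2/Y)
p(-833, -2229) + (X(-146*(-3)) + 2098722) = (-4/15 + (-2229)**2/(-833)) + ((-13 + (-146*(-3))**2 + 1071*(-146*(-3))) + 2098722) = (-4/15 - 1/833*4968441) + ((-13 + 438**2 + 1071*438) + 2098722) = (-4/15 - 4968441/833) + ((-13 + 191844 + 469098) + 2098722) = -74529947/12495 + (660929 + 2098722) = -74529947/12495 + 2759651 = 34407309298/12495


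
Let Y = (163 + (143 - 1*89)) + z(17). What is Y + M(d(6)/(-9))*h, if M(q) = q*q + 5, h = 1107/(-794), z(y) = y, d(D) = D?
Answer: 179769/794 ≈ 226.41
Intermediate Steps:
h = -1107/794 (h = 1107*(-1/794) = -1107/794 ≈ -1.3942)
M(q) = 5 + q² (M(q) = q² + 5 = 5 + q²)
Y = 234 (Y = (163 + (143 - 1*89)) + 17 = (163 + (143 - 89)) + 17 = (163 + 54) + 17 = 217 + 17 = 234)
Y + M(d(6)/(-9))*h = 234 + (5 + (6/(-9))²)*(-1107/794) = 234 + (5 + (6*(-⅑))²)*(-1107/794) = 234 + (5 + (-⅔)²)*(-1107/794) = 234 + (5 + 4/9)*(-1107/794) = 234 + (49/9)*(-1107/794) = 234 - 6027/794 = 179769/794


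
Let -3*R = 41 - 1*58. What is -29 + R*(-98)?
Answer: -1753/3 ≈ -584.33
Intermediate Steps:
R = 17/3 (R = -(41 - 1*58)/3 = -(41 - 58)/3 = -1/3*(-17) = 17/3 ≈ 5.6667)
-29 + R*(-98) = -29 + (17/3)*(-98) = -29 - 1666/3 = -1753/3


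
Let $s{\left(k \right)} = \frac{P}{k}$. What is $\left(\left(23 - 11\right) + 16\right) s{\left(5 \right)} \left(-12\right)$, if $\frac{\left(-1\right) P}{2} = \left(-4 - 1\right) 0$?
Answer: $0$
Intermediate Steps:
$P = 0$ ($P = - 2 \left(-4 - 1\right) 0 = - 2 \left(\left(-5\right) 0\right) = \left(-2\right) 0 = 0$)
$s{\left(k \right)} = 0$ ($s{\left(k \right)} = \frac{0}{k} = 0$)
$\left(\left(23 - 11\right) + 16\right) s{\left(5 \right)} \left(-12\right) = \left(\left(23 - 11\right) + 16\right) 0 \left(-12\right) = \left(12 + 16\right) 0 \left(-12\right) = 28 \cdot 0 \left(-12\right) = 0 \left(-12\right) = 0$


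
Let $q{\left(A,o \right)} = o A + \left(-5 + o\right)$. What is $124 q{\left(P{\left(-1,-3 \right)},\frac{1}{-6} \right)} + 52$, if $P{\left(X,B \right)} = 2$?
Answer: $-630$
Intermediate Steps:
$q{\left(A,o \right)} = -5 + o + A o$ ($q{\left(A,o \right)} = A o + \left(-5 + o\right) = -5 + o + A o$)
$124 q{\left(P{\left(-1,-3 \right)},\frac{1}{-6} \right)} + 52 = 124 \left(-5 + \frac{1}{-6} + \frac{2}{-6}\right) + 52 = 124 \left(-5 - \frac{1}{6} + 2 \left(- \frac{1}{6}\right)\right) + 52 = 124 \left(-5 - \frac{1}{6} - \frac{1}{3}\right) + 52 = 124 \left(- \frac{11}{2}\right) + 52 = -682 + 52 = -630$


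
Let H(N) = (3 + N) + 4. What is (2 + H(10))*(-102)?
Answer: -1938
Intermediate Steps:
H(N) = 7 + N
(2 + H(10))*(-102) = (2 + (7 + 10))*(-102) = (2 + 17)*(-102) = 19*(-102) = -1938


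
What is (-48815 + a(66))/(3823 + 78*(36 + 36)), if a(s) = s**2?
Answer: -44459/9439 ≈ -4.7101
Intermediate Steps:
(-48815 + a(66))/(3823 + 78*(36 + 36)) = (-48815 + 66**2)/(3823 + 78*(36 + 36)) = (-48815 + 4356)/(3823 + 78*72) = -44459/(3823 + 5616) = -44459/9439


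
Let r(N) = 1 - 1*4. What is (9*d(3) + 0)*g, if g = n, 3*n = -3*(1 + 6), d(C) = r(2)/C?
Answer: 63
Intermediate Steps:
r(N) = -3 (r(N) = 1 - 4 = -3)
d(C) = -3/C
n = -7 (n = (-3*(1 + 6))/3 = (-3*7)/3 = (⅓)*(-21) = -7)
g = -7
(9*d(3) + 0)*g = (9*(-3/3) + 0)*(-7) = (9*(-3*⅓) + 0)*(-7) = (9*(-1) + 0)*(-7) = (-9 + 0)*(-7) = -9*(-7) = 63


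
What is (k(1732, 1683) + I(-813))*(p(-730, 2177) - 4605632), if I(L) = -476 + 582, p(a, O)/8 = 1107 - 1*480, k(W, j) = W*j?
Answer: -13411080878192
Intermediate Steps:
p(a, O) = 5016 (p(a, O) = 8*(1107 - 1*480) = 8*(1107 - 480) = 8*627 = 5016)
I(L) = 106
(k(1732, 1683) + I(-813))*(p(-730, 2177) - 4605632) = (1732*1683 + 106)*(5016 - 4605632) = (2914956 + 106)*(-4600616) = 2915062*(-4600616) = -13411080878192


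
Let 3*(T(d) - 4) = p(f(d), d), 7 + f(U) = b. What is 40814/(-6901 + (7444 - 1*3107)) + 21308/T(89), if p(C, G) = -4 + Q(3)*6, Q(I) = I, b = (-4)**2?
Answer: 40709993/16666 ≈ 2442.7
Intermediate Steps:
b = 16
f(U) = 9 (f(U) = -7 + 16 = 9)
p(C, G) = 14 (p(C, G) = -4 + 3*6 = -4 + 18 = 14)
T(d) = 26/3 (T(d) = 4 + (1/3)*14 = 4 + 14/3 = 26/3)
40814/(-6901 + (7444 - 1*3107)) + 21308/T(89) = 40814/(-6901 + (7444 - 1*3107)) + 21308/(26/3) = 40814/(-6901 + (7444 - 3107)) + 21308*(3/26) = 40814/(-6901 + 4337) + 31962/13 = 40814/(-2564) + 31962/13 = 40814*(-1/2564) + 31962/13 = -20407/1282 + 31962/13 = 40709993/16666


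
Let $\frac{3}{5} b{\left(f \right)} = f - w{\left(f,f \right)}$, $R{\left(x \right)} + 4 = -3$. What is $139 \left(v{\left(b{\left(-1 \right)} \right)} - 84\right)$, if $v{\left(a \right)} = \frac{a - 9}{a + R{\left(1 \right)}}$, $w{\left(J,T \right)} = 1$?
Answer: $- \frac{356813}{31} \approx -11510.0$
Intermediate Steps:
$R{\left(x \right)} = -7$ ($R{\left(x \right)} = -4 - 3 = -7$)
$b{\left(f \right)} = - \frac{5}{3} + \frac{5 f}{3}$ ($b{\left(f \right)} = \frac{5 \left(f - 1\right)}{3} = \frac{5 \left(-1 + f\right)}{3} = - \frac{5}{3} + \frac{5 f}{3}$)
$v{\left(a \right)} = \frac{-9 + a}{-7 + a}$ ($v{\left(a \right)} = \frac{a - 9}{a - 7} = \frac{-9 + a}{-7 + a}$)
$139 \left(v{\left(b{\left(-1 \right)} \right)} - 84\right) = 139 \left(\frac{-9 + \left(- \frac{5}{3} + \frac{5}{3} \left(-1\right)\right)}{-7 + \left(- \frac{5}{3} + \frac{5}{3} \left(-1\right)\right)} - 84\right) = 139 \left(\frac{-9 - \frac{10}{3}}{-7 - \frac{10}{3}} - 84\right) = 139 \left(\frac{1}{- \frac{31}{3}} \left(- \frac{37}{3}\right) - 84\right) = 139 \left(\left(- \frac{3}{31}\right) \left(- \frac{37}{3}\right) - 84\right) = 139 \left(\frac{37}{31} - 84\right) = 139 \left(- \frac{2567}{31}\right) = - \frac{356813}{31}$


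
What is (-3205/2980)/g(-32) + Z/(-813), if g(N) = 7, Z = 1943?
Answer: -8627329/3391836 ≈ -2.5436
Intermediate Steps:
(-3205/2980)/g(-32) + Z/(-813) = -3205/2980/7 + 1943/(-813) = -3205*1/2980*(⅐) + 1943*(-1/813) = -641/596*⅐ - 1943/813 = -641/4172 - 1943/813 = -8627329/3391836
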